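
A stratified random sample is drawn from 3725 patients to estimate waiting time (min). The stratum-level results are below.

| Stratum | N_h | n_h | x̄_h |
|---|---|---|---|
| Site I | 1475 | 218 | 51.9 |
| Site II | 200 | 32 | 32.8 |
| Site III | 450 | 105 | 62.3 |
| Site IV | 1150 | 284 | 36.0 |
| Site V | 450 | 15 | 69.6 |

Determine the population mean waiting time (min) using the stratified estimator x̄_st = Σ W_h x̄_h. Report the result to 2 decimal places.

N = Σ N_h = 3725. Stratum weights W_h = N_h/N.
x̄_st = (1475·51.9 + 200·32.8 + 450·62.3 + 1150·36.0 + 450·69.6) / 3725 = 49.3604

x̄_st ≈ 49.36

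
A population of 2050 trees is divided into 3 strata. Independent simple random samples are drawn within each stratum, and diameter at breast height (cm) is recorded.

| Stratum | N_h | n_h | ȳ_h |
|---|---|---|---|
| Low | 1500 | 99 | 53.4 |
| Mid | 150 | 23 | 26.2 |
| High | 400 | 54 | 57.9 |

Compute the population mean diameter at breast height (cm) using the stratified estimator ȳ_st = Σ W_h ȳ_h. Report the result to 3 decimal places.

N = Σ N_h = 2050. Stratum weights W_h = N_h/N.
ȳ_st = (1500·53.4 + 150·26.2 + 400·57.9) / 2050 = 52.28780

ȳ_st ≈ 52.288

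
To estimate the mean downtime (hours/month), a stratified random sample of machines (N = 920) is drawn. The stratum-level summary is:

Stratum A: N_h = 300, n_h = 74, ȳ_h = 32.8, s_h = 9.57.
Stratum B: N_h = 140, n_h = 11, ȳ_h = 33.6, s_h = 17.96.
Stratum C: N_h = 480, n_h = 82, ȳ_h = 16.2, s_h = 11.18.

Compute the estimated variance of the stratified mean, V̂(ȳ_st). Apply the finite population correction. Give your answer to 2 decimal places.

V̂(ȳ_st) = Σ W_h² (1 − n_h/N_h) s_h²/n_h, with W_h = N_h/N and N = 920:
  stratum A: (300/920)²·(1 − 74/300)·9.57²/74 = 0.0991394
  stratum B: (140/920)²·(1 − 11/140)·17.96²/11 = 0.625694
  stratum C: (480/920)²·(1 − 82/480)·11.18²/82 = 0.344048
V̂(ȳ_st) = 1.06888

V̂(ȳ_st) ≈ 1.07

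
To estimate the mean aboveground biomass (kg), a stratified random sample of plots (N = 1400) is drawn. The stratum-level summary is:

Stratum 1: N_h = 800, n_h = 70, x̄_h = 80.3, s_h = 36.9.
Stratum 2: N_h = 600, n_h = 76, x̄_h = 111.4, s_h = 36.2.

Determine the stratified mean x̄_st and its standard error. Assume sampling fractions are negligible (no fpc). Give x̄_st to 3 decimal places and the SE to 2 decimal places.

x̄_st = Σ W_h x̄_h = (800·80.3 + 600·111.4)/1400 = 93.62857
V̂(x̄_st) = Σ W_h² s_h²/n_h, with W_h = N_h/N and N = 1400:
  stratum 1: (800/1400)²·36.9²/70 = 6.35153
  stratum 2: (600/1400)²·36.2²/76 = 3.16701
V̂(x̄_st) = 9.51855
SE(x̄_st) = √9.51855 = 3.08521

x̄_st ≈ 93.629, SE ≈ 3.09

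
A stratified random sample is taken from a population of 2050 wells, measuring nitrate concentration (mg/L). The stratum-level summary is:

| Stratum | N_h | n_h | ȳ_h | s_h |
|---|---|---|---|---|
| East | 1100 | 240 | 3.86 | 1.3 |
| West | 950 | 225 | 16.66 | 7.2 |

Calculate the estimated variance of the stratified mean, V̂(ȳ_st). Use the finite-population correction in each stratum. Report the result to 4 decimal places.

V̂(ȳ_st) ≈ 0.0393

V̂(ȳ_st) = Σ W_h² (1 − n_h/N_h) s_h²/n_h, with W_h = N_h/N and N = 2050:
  stratum East: (1100/2050)²·(1 − 240/1100)·1.3²/240 = 0.00158511
  stratum West: (950/2050)²·(1 − 225/950)·7.2²/225 = 0.0377604
V̂(ȳ_st) = 0.0393455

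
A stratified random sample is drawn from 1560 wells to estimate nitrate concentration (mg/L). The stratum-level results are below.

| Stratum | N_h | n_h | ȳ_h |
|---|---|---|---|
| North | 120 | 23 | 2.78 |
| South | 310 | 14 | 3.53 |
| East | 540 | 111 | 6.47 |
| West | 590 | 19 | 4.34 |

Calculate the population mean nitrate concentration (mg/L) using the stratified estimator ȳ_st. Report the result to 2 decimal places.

N = Σ N_h = 1560. Stratum weights W_h = N_h/N.
ȳ_st = (120·2.78 + 310·3.53 + 540·6.47 + 590·4.34) / 1560 = 4.7963

ȳ_st ≈ 4.80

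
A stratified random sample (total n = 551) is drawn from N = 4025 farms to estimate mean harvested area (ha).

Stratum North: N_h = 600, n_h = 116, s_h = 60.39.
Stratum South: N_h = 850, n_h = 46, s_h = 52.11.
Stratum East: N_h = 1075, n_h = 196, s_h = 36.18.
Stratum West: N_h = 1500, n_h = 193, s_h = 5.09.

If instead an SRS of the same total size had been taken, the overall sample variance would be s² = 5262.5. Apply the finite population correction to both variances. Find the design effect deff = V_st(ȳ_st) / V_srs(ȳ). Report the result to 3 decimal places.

deff ≈ 0.420

V̂(ȳ_st) = Σ W_h² (1 − n_h/N_h) s_h²/n_h, with W_h = N_h/N and N = 4025:
  stratum North: (600/4025)²·(1 − 116/600)·60.39²/116 = 0.563556
  stratum South: (850/4025)²·(1 − 46/850)·52.11²/46 = 2.49016
  stratum East: (1075/4025)²·(1 − 196/1075)·36.18²/196 = 0.389535
  stratum West: (1500/4025)²·(1 − 193/1500)·5.09²/193 = 0.0162448
V_st = 3.4595
V_srs = (1 − 551/4025)·5262.5/551 = 8.24336
deff = V_st / V_srs = 3.4595/8.24336 = 0.4197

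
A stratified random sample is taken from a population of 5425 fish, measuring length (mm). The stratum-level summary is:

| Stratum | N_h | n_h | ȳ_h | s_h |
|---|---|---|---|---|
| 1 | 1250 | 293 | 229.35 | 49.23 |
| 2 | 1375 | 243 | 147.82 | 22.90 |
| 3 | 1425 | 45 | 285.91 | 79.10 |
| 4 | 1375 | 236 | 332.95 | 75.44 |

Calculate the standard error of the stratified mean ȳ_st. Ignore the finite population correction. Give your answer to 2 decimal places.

SE(ȳ_st) ≈ 3.42

V̂(ȳ_st) = Σ W_h² s_h²/n_h, with W_h = N_h/N and N = 5425:
  stratum 1: (1250/5425)²·49.23²/293 = 0.43915
  stratum 2: (1375/5425)²·22.90²/243 = 0.138634
  stratum 3: (1425/5425)²·79.10²/45 = 9.59336
  stratum 4: (1375/5425)²·75.44²/236 = 1.54916
V̂(ȳ_st) = 11.7203
SE(ȳ_st) = √11.7203 = 3.42349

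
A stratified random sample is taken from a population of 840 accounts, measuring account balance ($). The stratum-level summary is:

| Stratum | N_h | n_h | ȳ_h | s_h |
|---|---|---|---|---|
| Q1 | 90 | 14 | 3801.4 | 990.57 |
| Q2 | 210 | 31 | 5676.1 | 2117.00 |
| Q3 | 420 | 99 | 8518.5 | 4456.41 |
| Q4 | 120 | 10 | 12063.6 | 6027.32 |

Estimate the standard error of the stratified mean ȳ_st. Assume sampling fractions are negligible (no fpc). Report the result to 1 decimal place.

V̂(ȳ_st) = Σ W_h² s_h²/n_h, with W_h = N_h/N and N = 840:
  stratum Q1: (90/840)²·990.57²/14 = 804.579
  stratum Q2: (210/840)²·2117.00²/31 = 9035.66
  stratum Q3: (420/840)²·4456.41²/99 = 50150.5
  stratum Q4: (120/840)²·6027.32²/10 = 74140
V̂(ȳ_st) = 134131
SE(ȳ_st) = √134131 = 366.239

SE(ȳ_st) ≈ 366.2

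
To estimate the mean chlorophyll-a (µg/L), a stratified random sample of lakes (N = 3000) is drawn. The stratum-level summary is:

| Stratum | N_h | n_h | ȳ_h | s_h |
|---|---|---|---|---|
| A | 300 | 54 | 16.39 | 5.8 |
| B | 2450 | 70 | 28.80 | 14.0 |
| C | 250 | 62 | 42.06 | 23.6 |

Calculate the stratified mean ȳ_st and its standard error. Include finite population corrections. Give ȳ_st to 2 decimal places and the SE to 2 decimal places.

ȳ_st ≈ 28.66, SE ≈ 1.37

ȳ_st = Σ W_h ȳ_h = (300·16.39 + 2450·28.80 + 250·42.06)/3000 = 28.66400
V̂(ȳ_st) = Σ W_h² (1 − n_h/N_h) s_h²/n_h, with W_h = N_h/N and N = 3000:
  stratum A: (300/3000)²·(1 − 54/300)·5.8²/54 = 0.0051083
  stratum B: (2450/3000)²·(1 − 70/2450)·14.0²/70 = 1.81409
  stratum C: (250/3000)²·(1 − 62/250)·23.6²/62 = 0.0469124
V̂(ȳ_st) = 1.86611
SE(ȳ_st) = √1.86611 = 1.36606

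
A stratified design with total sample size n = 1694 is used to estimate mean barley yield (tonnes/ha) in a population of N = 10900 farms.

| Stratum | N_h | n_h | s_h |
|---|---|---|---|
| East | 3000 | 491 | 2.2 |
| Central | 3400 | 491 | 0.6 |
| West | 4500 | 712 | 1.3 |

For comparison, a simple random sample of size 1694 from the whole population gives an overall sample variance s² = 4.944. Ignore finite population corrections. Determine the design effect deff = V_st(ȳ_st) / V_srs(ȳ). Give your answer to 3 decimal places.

V̂(ȳ_st) = Σ W_h² s_h²/n_h, with W_h = N_h/N and N = 10900:
  stratum East: (3000/10900)²·2.2²/491 = 0.000746712
  stratum Central: (3400/10900)²·0.6²/491 = 7.13388e-05
  stratum West: (4500/10900)²·1.3²/712 = 0.000404556
V_st = 0.00122261
V_srs = s²/n = 4.944/1694 = 0.00291854
deff = V_st / V_srs = 0.00122261/0.00291854 = 0.4189

deff ≈ 0.419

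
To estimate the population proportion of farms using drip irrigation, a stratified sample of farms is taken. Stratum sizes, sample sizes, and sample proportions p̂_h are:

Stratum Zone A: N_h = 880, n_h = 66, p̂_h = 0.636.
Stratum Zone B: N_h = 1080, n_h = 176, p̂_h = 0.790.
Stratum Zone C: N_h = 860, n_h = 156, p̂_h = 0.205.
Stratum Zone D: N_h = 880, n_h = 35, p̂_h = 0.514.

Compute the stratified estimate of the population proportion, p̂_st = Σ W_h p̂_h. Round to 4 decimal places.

N = 3700; stratum weights W_h = N_h/N.
p̂_st = Σ W_h p̂_h = (880·0.636 + 1080·0.790 + 860·0.205 + 880·0.514)/3700 = 0.55176

p̂_st ≈ 0.5518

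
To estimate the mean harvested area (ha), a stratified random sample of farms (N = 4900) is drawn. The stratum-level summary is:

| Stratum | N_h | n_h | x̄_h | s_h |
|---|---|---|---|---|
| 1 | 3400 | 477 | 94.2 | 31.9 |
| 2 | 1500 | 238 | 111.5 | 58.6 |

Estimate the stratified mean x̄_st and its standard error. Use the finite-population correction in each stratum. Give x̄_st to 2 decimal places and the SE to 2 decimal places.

x̄_st ≈ 99.50, SE ≈ 1.42

x̄_st = Σ W_h x̄_h = (3400·94.2 + 1500·111.5)/4900 = 99.49592
V̂(x̄_st) = Σ W_h² (1 − n_h/N_h) s_h²/n_h, with W_h = N_h/N and N = 4900:
  stratum 1: (3400/4900)²·(1 − 477/3400)·31.9²/477 = 0.883036
  stratum 2: (1500/4900)²·(1 − 238/1500)·58.6²/238 = 1.13757
V̂(x̄_st) = 2.0206
SE(x̄_st) = √2.0206 = 1.42148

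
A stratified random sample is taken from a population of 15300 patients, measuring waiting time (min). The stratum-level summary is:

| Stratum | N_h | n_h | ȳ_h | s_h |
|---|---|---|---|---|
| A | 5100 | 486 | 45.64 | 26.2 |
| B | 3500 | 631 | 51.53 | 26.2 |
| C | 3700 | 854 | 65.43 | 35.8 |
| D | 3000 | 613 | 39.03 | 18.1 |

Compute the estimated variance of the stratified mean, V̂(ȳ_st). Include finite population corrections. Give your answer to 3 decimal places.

V̂(ȳ_st) ≈ 0.273

V̂(ȳ_st) = Σ W_h² (1 − n_h/N_h) s_h²/n_h, with W_h = N_h/N and N = 15300:
  stratum A: (5100/15300)²·(1 − 486/5100)·26.2²/486 = 0.141981
  stratum B: (3500/15300)²·(1 − 631/3500)·26.2²/631 = 0.0466648
  stratum C: (3700/15300)²·(1 − 854/3700)·35.8²/854 = 0.067509
  stratum D: (3000/15300)²·(1 − 613/3000)·18.1²/613 = 0.0163489
V̂(ȳ_st) = 0.272504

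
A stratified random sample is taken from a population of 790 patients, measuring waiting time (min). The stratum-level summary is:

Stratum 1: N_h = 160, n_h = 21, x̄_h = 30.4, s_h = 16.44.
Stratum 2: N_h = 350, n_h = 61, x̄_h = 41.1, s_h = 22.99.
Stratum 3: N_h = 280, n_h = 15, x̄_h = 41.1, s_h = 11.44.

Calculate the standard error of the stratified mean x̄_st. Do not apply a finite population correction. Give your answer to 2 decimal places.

V̂(x̄_st) = Σ W_h² s_h²/n_h, with W_h = N_h/N and N = 790:
  stratum 1: (160/790)²·16.44²/21 = 0.527922
  stratum 2: (350/790)²·22.99²/61 = 1.70071
  stratum 3: (280/790)²·11.44²/15 = 1.09603
V̂(x̄_st) = 3.32466
SE(x̄_st) = √3.32466 = 1.82337

SE(x̄_st) ≈ 1.82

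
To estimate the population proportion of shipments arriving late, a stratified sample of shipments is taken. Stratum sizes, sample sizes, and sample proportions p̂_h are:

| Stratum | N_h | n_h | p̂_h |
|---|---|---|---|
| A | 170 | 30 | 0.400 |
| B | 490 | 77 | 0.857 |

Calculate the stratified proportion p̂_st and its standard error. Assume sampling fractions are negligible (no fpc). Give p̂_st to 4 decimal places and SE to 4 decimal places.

p̂_st ≈ 0.7393, SE ≈ 0.0379

N = 660; stratum weights W_h = N_h/N.
p̂_st = Σ W_h p̂_h = (170·0.400 + 490·0.857)/660 = 0.73929
V̂(p̂_st) = Σ W_h² p̂_h(1−p̂_h)/(n_h−1):
  stratum A: (170/660)²·0.400·0.600/29 = 0.000549064
  stratum B: (490/660)²·0.857·0.143/76 = 0.000888807
V̂(p̂_st) = 0.00143787; SE = √V̂ = 0.0379193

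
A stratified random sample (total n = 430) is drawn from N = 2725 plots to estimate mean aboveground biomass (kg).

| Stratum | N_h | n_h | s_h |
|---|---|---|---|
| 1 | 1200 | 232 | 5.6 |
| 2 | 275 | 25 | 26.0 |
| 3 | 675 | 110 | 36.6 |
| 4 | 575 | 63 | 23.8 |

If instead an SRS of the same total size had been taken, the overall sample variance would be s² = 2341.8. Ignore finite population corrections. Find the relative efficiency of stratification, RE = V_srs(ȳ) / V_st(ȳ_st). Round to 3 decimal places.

RE ≈ 3.758

V̂(ȳ_st) = Σ W_h² s_h²/n_h, with W_h = N_h/N and N = 2725:
  stratum 1: (1200/2725)²·5.6²/232 = 0.026213
  stratum 2: (275/2725)²·26.0²/25 = 0.275384
  stratum 3: (675/2725)²·36.6²/110 = 0.747212
  stratum 4: (575/2725)²·23.8²/63 = 0.400328
V_st = 1.44914
V_srs = s²/n = 2341.8/430 = 5.44605
Relative efficiency = V_srs / V_st = 5.44605/1.44914 = 3.7581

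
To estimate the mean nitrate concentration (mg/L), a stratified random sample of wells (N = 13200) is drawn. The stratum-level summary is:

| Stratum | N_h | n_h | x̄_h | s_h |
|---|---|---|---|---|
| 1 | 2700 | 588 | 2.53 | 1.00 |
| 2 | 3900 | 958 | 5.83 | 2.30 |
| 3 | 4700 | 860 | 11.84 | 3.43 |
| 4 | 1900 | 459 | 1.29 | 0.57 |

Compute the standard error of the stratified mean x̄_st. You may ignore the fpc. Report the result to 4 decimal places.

V̂(x̄_st) = Σ W_h² s_h²/n_h, with W_h = N_h/N and N = 13200:
  stratum 1: (2700/13200)²·1.00²/588 = 7.11545e-05
  stratum 2: (3900/13200)²·2.30²/958 = 0.000482027
  stratum 3: (4700/13200)²·3.43²/860 = 0.00173435
  stratum 4: (1900/13200)²·0.57²/459 = 1.46655e-05
V̂(x̄_st) = 0.0023022
SE(x̄_st) = √0.0023022 = 0.0479813

SE(x̄_st) ≈ 0.0480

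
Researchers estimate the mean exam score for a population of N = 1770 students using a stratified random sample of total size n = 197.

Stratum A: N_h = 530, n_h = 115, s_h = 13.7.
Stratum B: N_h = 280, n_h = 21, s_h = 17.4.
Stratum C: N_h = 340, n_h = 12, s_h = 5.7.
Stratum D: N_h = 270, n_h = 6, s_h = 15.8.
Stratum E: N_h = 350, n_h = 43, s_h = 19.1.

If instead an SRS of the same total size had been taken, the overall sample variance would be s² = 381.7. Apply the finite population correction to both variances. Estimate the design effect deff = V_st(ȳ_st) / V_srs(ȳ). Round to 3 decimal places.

V̂(ȳ_st) = Σ W_h² (1 − n_h/N_h) s_h²/n_h, with W_h = N_h/N and N = 1770:
  stratum A: (530/1770)²·(1 − 115/530)·13.7²/115 = 0.114583
  stratum B: (280/1770)²·(1 − 21/280)·17.4²/21 = 0.333726
  stratum C: (340/1770)²·(1 − 12/340)·5.7²/12 = 0.0963773
  stratum D: (270/1770)²·(1 − 6/270)·15.8²/6 = 0.946638
  stratum E: (350/1770)²·(1 − 43/350)·19.1²/43 = 0.290977
V_st = 1.7823
V_srs = (1 − 197/1770)·381.7/197 = 1.72191
deff = V_st / V_srs = 1.7823/1.72191 = 1.0351

deff ≈ 1.035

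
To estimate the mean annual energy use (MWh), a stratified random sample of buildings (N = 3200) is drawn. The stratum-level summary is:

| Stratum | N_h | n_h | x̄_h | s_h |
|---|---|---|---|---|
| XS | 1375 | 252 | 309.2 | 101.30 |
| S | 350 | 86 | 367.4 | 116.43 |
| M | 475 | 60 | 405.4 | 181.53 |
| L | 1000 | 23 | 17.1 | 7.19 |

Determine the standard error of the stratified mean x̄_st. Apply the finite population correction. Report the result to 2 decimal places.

V̂(x̄_st) = Σ W_h² (1 − n_h/N_h) s_h²/n_h, with W_h = N_h/N and N = 3200:
  stratum XS: (1375/3200)²·(1 − 252/1375)·101.30²/252 = 6.14046
  stratum S: (350/3200)²·(1 − 86/350)·116.43²/86 = 1.42234
  stratum M: (475/3200)²·(1 − 60/475)·181.53²/60 = 10.5727
  stratum L: (1000/3200)²·(1 − 23/1000)·7.19²/23 = 0.214449
V̂(x̄_st) = 18.35
SE(x̄_st) = √18.35 = 4.28369

SE(x̄_st) ≈ 4.28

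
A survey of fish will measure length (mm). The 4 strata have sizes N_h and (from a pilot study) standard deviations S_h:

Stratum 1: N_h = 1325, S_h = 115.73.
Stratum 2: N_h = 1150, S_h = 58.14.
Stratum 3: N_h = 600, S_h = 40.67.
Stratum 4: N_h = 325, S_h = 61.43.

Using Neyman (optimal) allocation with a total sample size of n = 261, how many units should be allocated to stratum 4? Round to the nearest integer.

Neyman allocation: n_h = n · N_h S_h / Σ N_i S_i, with n = 261.
  stratum 1: N_h·S_h = 1325·115.73 = 153342.25
  stratum 2: N_h·S_h = 1150·58.14 = 66861.00
  stratum 3: N_h·S_h = 600·40.67 = 24402.00
  stratum 4: N_h·S_h = 325·61.43 = 19964.75
Σ N_h S_h = 264570.00
n for stratum 4 = 261·19964.75/264570.00 = 19.695 → 20

20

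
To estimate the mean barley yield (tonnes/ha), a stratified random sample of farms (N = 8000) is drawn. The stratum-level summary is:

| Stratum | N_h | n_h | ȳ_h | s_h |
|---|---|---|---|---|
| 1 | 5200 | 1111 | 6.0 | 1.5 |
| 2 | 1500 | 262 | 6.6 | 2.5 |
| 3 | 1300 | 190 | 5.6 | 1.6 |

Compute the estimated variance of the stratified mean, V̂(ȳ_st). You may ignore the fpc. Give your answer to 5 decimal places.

V̂(ȳ_st) = Σ W_h² s_h²/n_h, with W_h = N_h/N and N = 8000:
  stratum 1: (5200/8000)²·1.5²/1111 = 0.000855648
  stratum 2: (1500/8000)²·2.5²/262 = 0.000838651
  stratum 3: (1300/8000)²·1.6²/190 = 0.000355789
V̂(ȳ_st) = 0.00205009

V̂(ȳ_st) ≈ 0.00205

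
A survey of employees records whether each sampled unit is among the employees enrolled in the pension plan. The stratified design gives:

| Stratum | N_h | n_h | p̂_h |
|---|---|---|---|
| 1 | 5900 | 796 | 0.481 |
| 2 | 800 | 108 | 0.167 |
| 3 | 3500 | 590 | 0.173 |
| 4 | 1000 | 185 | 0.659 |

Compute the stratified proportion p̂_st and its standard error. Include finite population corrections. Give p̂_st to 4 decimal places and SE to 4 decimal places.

N = 11200; stratum weights W_h = N_h/N.
p̂_st = Σ W_h p̂_h = (5900·0.481 + 800·0.167 + 3500·0.173 + 1000·0.659)/11200 = 0.37821
V̂(p̂_st) = Σ W_h² (1 − n_h/N_h) p̂_h(1−p̂_h)/(n_h−1):
  stratum 1: (5900/11200)²·(1 − 796/5900)·0.481·0.519/795 = 7.53827e-05
  stratum 2: (800/11200)²·(1 − 108/800)·0.167·0.833/107 = 5.7377e-06
  stratum 3: (3500/11200)²·(1 − 590/3500)·0.173·0.827/589 = 1.97225e-05
  stratum 4: (1000/11200)²·(1 − 185/1000)·0.659·0.341/184 = 7.93494e-06
V̂(p̂_st) = 0.000108778; SE = √V̂ = 0.0104297

p̂_st ≈ 0.3782, SE ≈ 0.0104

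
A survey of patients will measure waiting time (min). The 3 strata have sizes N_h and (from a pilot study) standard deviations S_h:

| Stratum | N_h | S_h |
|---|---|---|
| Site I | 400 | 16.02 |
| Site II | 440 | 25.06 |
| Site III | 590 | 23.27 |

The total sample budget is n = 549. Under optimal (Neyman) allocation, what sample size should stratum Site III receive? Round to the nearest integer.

Neyman allocation: n_h = n · N_h S_h / Σ N_i S_i, with n = 549.
  stratum Site I: N_h·S_h = 400·16.02 = 6408.00
  stratum Site II: N_h·S_h = 440·25.06 = 11026.40
  stratum Site III: N_h·S_h = 590·23.27 = 13729.30
Σ N_h S_h = 31163.70
n for stratum Site III = 549·13729.30/31163.70 = 241.864 → 242

242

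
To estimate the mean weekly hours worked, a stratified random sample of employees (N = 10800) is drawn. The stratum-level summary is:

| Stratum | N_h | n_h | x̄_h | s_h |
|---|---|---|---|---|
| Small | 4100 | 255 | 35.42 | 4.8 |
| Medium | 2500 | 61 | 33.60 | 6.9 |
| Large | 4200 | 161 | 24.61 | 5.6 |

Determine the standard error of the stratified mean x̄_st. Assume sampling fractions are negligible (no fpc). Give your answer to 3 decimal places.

SE(x̄_st) ≈ 0.290

V̂(x̄_st) = Σ W_h² s_h²/n_h, with W_h = N_h/N and N = 10800:
  stratum Small: (4100/10800)²·4.8²/255 = 0.0130215
  stratum Medium: (2500/10800)²·6.9²/61 = 0.0418216
  stratum Large: (4200/10800)²·5.6²/161 = 0.0294579
V̂(x̄_st) = 0.084301
SE(x̄_st) = √0.084301 = 0.290346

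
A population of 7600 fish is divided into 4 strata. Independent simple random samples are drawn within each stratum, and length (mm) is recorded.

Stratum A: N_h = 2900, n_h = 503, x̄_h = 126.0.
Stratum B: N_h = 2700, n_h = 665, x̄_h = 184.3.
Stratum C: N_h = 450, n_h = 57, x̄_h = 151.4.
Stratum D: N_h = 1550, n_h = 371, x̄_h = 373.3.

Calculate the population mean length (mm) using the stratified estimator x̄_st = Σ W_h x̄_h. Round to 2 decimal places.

x̄_st ≈ 198.65

N = Σ N_h = 7600. Stratum weights W_h = N_h/N.
x̄_st = (2900·126.0 + 2700·184.3 + 450·151.4 + 1550·373.3) / 7600 = 198.6520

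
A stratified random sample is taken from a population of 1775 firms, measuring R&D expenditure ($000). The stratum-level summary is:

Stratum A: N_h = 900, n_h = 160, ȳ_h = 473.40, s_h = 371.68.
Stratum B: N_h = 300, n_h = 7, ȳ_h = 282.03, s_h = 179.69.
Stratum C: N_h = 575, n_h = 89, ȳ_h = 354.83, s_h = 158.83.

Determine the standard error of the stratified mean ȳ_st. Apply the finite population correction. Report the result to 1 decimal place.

SE(ȳ_st) ≈ 18.3

V̂(ȳ_st) = Σ W_h² (1 − n_h/N_h) s_h²/n_h, with W_h = N_h/N and N = 1775:
  stratum A: (900/1775)²·(1 − 160/900)·371.68²/160 = 182.514
  stratum B: (300/1775)²·(1 − 7/300)·179.69²/7 = 128.689
  stratum C: (575/1775)²·(1 − 89/575)·158.83²/89 = 25.141
V̂(ȳ_st) = 336.344
SE(ȳ_st) = √336.344 = 18.3397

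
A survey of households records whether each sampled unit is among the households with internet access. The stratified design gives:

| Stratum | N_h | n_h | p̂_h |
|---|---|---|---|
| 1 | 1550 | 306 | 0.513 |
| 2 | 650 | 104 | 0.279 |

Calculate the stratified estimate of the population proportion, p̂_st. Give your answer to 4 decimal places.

N = 2200; stratum weights W_h = N_h/N.
p̂_st = Σ W_h p̂_h = (1550·0.513 + 650·0.279)/2200 = 0.44386

p̂_st ≈ 0.4439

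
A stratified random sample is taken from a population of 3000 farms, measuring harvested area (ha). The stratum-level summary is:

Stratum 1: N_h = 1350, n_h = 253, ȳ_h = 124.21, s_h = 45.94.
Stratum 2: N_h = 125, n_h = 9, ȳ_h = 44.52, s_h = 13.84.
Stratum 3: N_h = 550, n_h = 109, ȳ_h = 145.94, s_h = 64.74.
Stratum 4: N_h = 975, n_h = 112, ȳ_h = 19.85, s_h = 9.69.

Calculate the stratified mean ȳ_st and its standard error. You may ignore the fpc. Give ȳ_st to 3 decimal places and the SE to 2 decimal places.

ȳ_st = Σ W_h ȳ_h = (1350·124.21 + 125·44.52 + 550·145.94 + 975·19.85)/3000 = 90.95642
V̂(ȳ_st) = Σ W_h² s_h²/n_h, with W_h = N_h/N and N = 3000:
  stratum 1: (1350/3000)²·45.94²/253 = 1.68922
  stratum 2: (125/3000)²·13.84²/9 = 0.0369494
  stratum 3: (550/3000)²·64.74²/109 = 1.29241
  stratum 4: (975/3000)²·9.69²/112 = 0.0885516
V̂(ȳ_st) = 3.10714
SE(ȳ_st) = √3.10714 = 1.76271

ȳ_st ≈ 90.956, SE ≈ 1.76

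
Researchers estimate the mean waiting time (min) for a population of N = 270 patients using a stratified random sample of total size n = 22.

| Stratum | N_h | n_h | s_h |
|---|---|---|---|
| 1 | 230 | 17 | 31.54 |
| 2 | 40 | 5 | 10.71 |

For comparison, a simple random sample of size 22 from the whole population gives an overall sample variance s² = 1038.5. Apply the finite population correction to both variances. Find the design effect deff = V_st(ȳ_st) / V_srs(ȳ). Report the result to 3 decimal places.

deff ≈ 0.917

V̂(ȳ_st) = Σ W_h² (1 − n_h/N_h) s_h²/n_h, with W_h = N_h/N and N = 270:
  stratum 1: (230/270)²·(1 − 17/230)·31.54²/17 = 39.3237
  stratum 2: (40/270)²·(1 − 5/40)·10.71²/5 = 0.440564
V_st = 39.7643
V_srs = (1 − 22/270)·1038.5/22 = 43.3582
deff = V_st / V_srs = 39.7643/43.3582 = 0.9171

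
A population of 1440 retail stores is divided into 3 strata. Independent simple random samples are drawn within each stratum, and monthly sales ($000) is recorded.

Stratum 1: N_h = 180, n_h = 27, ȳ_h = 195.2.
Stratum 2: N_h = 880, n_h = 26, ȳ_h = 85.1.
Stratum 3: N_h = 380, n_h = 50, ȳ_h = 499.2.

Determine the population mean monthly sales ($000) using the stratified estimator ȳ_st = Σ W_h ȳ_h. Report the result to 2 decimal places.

N = Σ N_h = 1440. Stratum weights W_h = N_h/N.
ȳ_st = (180·195.2 + 880·85.1 + 380·499.2) / 1440 = 208.1389

ȳ_st ≈ 208.14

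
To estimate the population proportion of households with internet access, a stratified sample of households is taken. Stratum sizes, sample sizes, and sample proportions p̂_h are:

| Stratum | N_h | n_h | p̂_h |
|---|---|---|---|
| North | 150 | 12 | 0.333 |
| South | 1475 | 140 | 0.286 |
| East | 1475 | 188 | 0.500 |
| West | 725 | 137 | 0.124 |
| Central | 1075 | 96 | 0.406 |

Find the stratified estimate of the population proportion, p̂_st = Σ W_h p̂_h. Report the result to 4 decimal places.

p̂_st ≈ 0.3542

N = 4900; stratum weights W_h = N_h/N.
p̂_st = Σ W_h p̂_h = (150·0.333 + 1475·0.286 + 1475·0.500 + 725·0.124 + 1075·0.406)/4900 = 0.35421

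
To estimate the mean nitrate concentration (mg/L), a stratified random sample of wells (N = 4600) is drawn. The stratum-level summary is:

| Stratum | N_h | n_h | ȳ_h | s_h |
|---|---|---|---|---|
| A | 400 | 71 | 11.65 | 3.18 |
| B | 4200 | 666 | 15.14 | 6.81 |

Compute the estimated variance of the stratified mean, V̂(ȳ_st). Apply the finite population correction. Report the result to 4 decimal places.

V̂(ȳ_st) = Σ W_h² (1 − n_h/N_h) s_h²/n_h, with W_h = N_h/N and N = 4600:
  stratum A: (400/4600)²·(1 − 71/400)·3.18²/71 = 0.000885801
  stratum B: (4200/4600)²·(1 − 666/4200)·6.81²/666 = 0.048845
V̂(ȳ_st) = 0.0497308

V̂(ȳ_st) ≈ 0.0497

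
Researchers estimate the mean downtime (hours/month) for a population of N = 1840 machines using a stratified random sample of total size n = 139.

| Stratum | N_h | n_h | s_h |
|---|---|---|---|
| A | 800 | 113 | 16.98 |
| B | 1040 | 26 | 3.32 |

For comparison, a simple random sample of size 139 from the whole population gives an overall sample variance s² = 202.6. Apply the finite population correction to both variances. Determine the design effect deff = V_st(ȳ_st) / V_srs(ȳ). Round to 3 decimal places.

V̂(ȳ_st) = Σ W_h² (1 − n_h/N_h) s_h²/n_h, with W_h = N_h/N and N = 1840:
  stratum A: (800/1840)²·(1 − 113/800)·16.98²/113 = 0.414198
  stratum B: (1040/1840)²·(1 − 26/1040)·3.32²/26 = 0.13205
V_st = 0.546248
V_srs = (1 − 139/1840)·202.6/139 = 1.34745
deff = V_st / V_srs = 0.546248/1.34745 = 0.4054

deff ≈ 0.405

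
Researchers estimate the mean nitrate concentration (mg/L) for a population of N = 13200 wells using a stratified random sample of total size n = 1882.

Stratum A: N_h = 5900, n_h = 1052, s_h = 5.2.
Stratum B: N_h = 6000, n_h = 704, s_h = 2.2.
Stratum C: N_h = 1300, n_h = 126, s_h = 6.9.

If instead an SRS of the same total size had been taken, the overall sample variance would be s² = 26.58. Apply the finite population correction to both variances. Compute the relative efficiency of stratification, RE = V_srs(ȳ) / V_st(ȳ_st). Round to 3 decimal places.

V̂(ȳ_st) = Σ W_h² (1 − n_h/N_h) s_h²/n_h, with W_h = N_h/N and N = 13200:
  stratum A: (5900/13200)²·(1 − 1052/5900)·5.2²/1052 = 0.00421947
  stratum B: (6000/13200)²·(1 − 704/6000)·2.2²/704 = 0.00125379
  stratum C: (1300/13200)²·(1 − 126/1300)·6.9²/126 = 0.00330972
V_st = 0.00878298
V_srs = (1 − 1882/13200)·26.58/1882 = 0.0121096
Relative efficiency = V_srs / V_st = 0.0121096/0.00878298 = 1.3788

RE ≈ 1.379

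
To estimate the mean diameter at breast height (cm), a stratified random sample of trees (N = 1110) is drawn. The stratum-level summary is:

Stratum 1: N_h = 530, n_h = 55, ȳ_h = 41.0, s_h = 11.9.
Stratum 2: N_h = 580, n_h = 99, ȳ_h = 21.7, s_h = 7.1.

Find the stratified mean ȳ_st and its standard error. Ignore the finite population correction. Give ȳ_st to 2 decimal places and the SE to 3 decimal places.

ȳ_st ≈ 30.92, SE ≈ 0.852

ȳ_st = Σ W_h ȳ_h = (530·41.0 + 580·21.7)/1110 = 30.91532
V̂(ȳ_st) = Σ W_h² s_h²/n_h, with W_h = N_h/N and N = 1110:
  stratum 1: (530/1110)²·11.9²/55 = 0.586999
  stratum 2: (580/1110)²·7.1²/99 = 0.139025
V̂(ȳ_st) = 0.726023
SE(ȳ_st) = √0.726023 = 0.85207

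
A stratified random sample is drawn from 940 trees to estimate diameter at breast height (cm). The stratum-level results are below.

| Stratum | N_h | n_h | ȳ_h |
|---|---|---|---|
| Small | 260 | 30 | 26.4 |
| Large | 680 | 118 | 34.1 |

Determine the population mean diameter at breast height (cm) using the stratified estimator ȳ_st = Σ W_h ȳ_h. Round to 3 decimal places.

ȳ_st ≈ 31.970

N = Σ N_h = 940. Stratum weights W_h = N_h/N.
ȳ_st = (260·26.4 + 680·34.1) / 940 = 31.97021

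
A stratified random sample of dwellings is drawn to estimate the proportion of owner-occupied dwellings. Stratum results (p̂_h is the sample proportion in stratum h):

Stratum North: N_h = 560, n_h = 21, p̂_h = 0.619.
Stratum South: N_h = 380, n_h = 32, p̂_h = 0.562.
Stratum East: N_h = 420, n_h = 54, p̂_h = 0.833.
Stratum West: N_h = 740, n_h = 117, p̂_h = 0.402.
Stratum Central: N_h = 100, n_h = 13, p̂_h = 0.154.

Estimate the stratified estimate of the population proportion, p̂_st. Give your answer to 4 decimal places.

p̂_st ≈ 0.5559

N = 2200; stratum weights W_h = N_h/N.
p̂_st = Σ W_h p̂_h = (560·0.619 + 380·0.562 + 420·0.833 + 740·0.402 + 100·0.154)/2200 = 0.55588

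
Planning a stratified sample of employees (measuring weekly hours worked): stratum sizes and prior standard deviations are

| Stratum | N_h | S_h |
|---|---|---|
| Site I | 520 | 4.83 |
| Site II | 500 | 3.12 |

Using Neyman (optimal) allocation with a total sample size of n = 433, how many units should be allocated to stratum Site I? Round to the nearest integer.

Neyman allocation: n_h = n · N_h S_h / Σ N_i S_i, with n = 433.
  stratum Site I: N_h·S_h = 520·4.83 = 2511.60
  stratum Site II: N_h·S_h = 500·3.12 = 1560.00
Σ N_h S_h = 4071.60
n for stratum Site I = 433·2511.60/4071.60 = 267.100 → 267

267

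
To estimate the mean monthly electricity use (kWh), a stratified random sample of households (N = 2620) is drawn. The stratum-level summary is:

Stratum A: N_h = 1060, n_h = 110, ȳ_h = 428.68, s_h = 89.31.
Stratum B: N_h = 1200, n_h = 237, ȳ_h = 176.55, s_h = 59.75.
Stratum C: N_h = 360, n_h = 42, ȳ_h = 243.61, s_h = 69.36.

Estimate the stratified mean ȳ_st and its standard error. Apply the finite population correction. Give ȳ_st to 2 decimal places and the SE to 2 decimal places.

ȳ_st ≈ 287.77, SE ≈ 3.88

ȳ_st = Σ W_h ȳ_h = (1060·428.68 + 1200·176.55 + 360·243.61)/2620 = 287.77115
V̂(ȳ_st) = Σ W_h² (1 − n_h/N_h) s_h²/n_h, with W_h = N_h/N and N = 2620:
  stratum A: (1060/2620)²·(1 − 110/1060)·89.31²/110 = 10.6374
  stratum B: (1200/2620)²·(1 − 237/1200)·59.75²/237 = 2.5359
  stratum C: (360/2620)²·(1 − 42/360)·69.36²/42 = 1.91028
V̂(ȳ_st) = 15.0835
SE(ȳ_st) = √15.0835 = 3.88375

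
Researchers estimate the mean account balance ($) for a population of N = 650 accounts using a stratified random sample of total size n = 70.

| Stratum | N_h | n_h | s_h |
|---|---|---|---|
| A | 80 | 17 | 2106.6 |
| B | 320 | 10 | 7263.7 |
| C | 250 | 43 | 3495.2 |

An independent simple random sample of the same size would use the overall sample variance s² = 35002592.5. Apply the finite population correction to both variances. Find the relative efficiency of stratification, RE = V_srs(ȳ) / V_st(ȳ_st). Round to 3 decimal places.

RE ≈ 0.349

V̂(ȳ_st) = Σ W_h² (1 − n_h/N_h) s_h²/n_h, with W_h = N_h/N and N = 650:
  stratum A: (80/650)²·(1 − 17/80)·2106.6²/17 = 3114
  stratum B: (320/650)²·(1 − 10/320)·7263.7²/10 = 1.2388e+06
  stratum C: (250/650)²·(1 − 43/250)·3495.2²/43 = 34798.4
V_st = 1.27671e+06
V_srs = (1 − 70/650)·35002592.5/70 = 446187
Relative efficiency = V_srs / V_st = 446187/1.27671e+06 = 0.3495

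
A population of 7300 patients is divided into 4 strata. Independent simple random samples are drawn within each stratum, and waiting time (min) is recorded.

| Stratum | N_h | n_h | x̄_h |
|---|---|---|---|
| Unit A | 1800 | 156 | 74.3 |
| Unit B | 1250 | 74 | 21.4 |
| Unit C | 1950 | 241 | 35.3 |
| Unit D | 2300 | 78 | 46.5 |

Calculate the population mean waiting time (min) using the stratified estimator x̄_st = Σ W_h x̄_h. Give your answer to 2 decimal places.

x̄_st ≈ 46.07

N = Σ N_h = 7300. Stratum weights W_h = N_h/N.
x̄_st = (1800·74.3 + 1250·21.4 + 1950·35.3 + 2300·46.5) / 7300 = 46.0651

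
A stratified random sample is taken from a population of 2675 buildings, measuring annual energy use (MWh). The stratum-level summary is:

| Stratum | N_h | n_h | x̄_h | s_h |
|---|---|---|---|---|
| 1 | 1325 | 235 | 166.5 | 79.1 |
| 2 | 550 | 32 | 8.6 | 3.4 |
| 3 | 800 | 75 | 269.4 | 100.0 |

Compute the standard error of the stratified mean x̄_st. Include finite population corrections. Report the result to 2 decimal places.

SE(x̄_st) ≈ 4.02

V̂(x̄_st) = Σ W_h² (1 − n_h/N_h) s_h²/n_h, with W_h = N_h/N and N = 2675:
  stratum 1: (1325/2675)²·(1 − 235/1325)·79.1²/235 = 5.37378
  stratum 2: (550/2675)²·(1 − 32/550)·3.4²/32 = 0.0143831
  stratum 3: (800/2675)²·(1 − 75/800)·100.0²/75 = 10.8073
V̂(x̄_st) = 16.1955
SE(x̄_st) = √16.1955 = 4.02436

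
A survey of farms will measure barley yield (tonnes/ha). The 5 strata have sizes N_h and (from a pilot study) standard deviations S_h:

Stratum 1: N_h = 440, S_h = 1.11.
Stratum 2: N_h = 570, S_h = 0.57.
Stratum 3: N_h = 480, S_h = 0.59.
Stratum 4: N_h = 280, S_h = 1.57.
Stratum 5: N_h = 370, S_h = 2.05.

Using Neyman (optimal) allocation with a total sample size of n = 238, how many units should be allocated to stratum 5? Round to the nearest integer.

79

Neyman allocation: n_h = n · N_h S_h / Σ N_i S_i, with n = 238.
  stratum 1: N_h·S_h = 440·1.11 = 488.40
  stratum 2: N_h·S_h = 570·0.57 = 324.90
  stratum 3: N_h·S_h = 480·0.59 = 283.20
  stratum 4: N_h·S_h = 280·1.57 = 439.60
  stratum 5: N_h·S_h = 370·2.05 = 758.50
Σ N_h S_h = 2294.60
n for stratum 5 = 238·758.50/2294.60 = 78.673 → 79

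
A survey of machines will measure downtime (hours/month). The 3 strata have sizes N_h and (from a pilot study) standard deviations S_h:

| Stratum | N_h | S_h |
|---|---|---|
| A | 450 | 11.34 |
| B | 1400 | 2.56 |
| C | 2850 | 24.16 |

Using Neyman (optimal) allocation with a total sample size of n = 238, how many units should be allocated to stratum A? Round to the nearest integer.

16

Neyman allocation: n_h = n · N_h S_h / Σ N_i S_i, with n = 238.
  stratum A: N_h·S_h = 450·11.34 = 5103.00
  stratum B: N_h·S_h = 1400·2.56 = 3584.00
  stratum C: N_h·S_h = 2850·24.16 = 68856.00
Σ N_h S_h = 77543.00
n for stratum A = 238·5103.00/77543.00 = 15.662 → 16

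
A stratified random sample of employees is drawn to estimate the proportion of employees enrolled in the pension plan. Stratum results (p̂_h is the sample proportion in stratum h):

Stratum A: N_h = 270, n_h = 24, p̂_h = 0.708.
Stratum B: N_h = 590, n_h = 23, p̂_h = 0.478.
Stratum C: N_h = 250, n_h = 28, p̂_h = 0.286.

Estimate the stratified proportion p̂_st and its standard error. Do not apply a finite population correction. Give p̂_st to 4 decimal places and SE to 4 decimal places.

p̂_st ≈ 0.4907, SE ≈ 0.0642

N = 1110; stratum weights W_h = N_h/N.
p̂_st = Σ W_h p̂_h = (270·0.708 + 590·0.478 + 250·0.286)/1110 = 0.49070
V̂(p̂_st) = Σ W_h² p̂_h(1−p̂_h)/(n_h−1):
  stratum A: (270/1110)²·0.708·0.292/23 = 0.000531826
  stratum B: (590/1110)²·0.478·0.522/22 = 0.0032043
  stratum C: (250/1110)²·0.286·0.714/27 = 0.000383649
V̂(p̂_st) = 0.00411978; SE = √V̂ = 0.0641855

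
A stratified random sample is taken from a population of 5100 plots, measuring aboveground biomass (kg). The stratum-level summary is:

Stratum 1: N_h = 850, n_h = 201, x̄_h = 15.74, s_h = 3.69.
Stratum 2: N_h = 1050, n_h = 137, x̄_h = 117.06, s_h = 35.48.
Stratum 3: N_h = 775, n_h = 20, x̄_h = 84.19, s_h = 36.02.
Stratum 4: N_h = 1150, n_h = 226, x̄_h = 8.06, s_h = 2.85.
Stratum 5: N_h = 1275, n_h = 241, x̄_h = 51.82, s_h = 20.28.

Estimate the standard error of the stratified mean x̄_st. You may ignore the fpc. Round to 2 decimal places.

V̂(x̄_st) = Σ W_h² s_h²/n_h, with W_h = N_h/N and N = 5100:
  stratum 1: (850/5100)²·3.69²/201 = 0.00188172
  stratum 2: (1050/5100)²·35.48²/137 = 0.38948
  stratum 3: (775/5100)²·36.02²/20 = 1.49803
  stratum 4: (1150/5100)²·2.85²/226 = 0.00182741
  stratum 5: (1275/5100)²·20.28²/241 = 0.106659
V̂(x̄_st) = 1.99788
SE(x̄_st) = √1.99788 = 1.41346

SE(x̄_st) ≈ 1.41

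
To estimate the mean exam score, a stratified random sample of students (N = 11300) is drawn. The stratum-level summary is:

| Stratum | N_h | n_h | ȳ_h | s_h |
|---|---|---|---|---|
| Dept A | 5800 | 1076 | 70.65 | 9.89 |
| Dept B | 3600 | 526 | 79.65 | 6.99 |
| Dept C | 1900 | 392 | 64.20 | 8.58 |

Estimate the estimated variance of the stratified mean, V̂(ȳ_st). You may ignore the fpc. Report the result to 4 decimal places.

V̂(ȳ_st) ≈ 0.0387

V̂(ȳ_st) = Σ W_h² s_h²/n_h, with W_h = N_h/N and N = 11300:
  stratum Dept A: (5800/11300)²·9.89²/1076 = 0.0239486
  stratum Dept B: (3600/11300)²·6.99²/526 = 0.00942794
  stratum Dept C: (1900/11300)²·8.58²/392 = 0.00530932
V̂(ȳ_st) = 0.0386858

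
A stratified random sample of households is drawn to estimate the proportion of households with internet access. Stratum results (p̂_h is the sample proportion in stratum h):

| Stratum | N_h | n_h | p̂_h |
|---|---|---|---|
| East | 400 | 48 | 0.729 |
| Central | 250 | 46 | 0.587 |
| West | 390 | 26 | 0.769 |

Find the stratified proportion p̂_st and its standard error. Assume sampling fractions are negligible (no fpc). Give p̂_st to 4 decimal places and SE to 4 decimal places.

p̂_st ≈ 0.7099, SE ≈ 0.0440

N = 1040; stratum weights W_h = N_h/N.
p̂_st = Σ W_h p̂_h = (400·0.729 + 250·0.587 + 390·0.769)/1040 = 0.70987
V̂(p̂_st) = Σ W_h² p̂_h(1−p̂_h)/(n_h−1):
  stratum East: (400/1040)²·0.729·0.271/47 = 0.000621802
  stratum Central: (250/1040)²·0.587·0.413/45 = 0.000311307
  stratum West: (390/1040)²·0.769·0.231/25 = 0.000999219
V̂(p̂_st) = 0.00193233; SE = √V̂ = 0.0439583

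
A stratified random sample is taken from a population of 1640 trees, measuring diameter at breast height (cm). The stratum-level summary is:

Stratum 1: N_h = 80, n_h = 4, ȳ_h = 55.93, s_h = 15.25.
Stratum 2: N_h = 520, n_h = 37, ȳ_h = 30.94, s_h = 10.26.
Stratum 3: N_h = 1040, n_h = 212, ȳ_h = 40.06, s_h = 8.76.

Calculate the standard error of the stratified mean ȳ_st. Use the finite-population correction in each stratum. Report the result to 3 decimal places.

V̂(ȳ_st) = Σ W_h² (1 − n_h/N_h) s_h²/n_h, with W_h = N_h/N and N = 1640:
  stratum 1: (80/1640)²·(1 − 4/80)·15.25²/4 = 0.13143
  stratum 2: (520/1640)²·(1 − 37/520)·10.26²/37 = 0.265678
  stratum 3: (1040/1640)²·(1 − 212/1040)·8.76²/212 = 0.115891
V̂(ȳ_st) = 0.512999
SE(ȳ_st) = √0.512999 = 0.71624

SE(ȳ_st) ≈ 0.716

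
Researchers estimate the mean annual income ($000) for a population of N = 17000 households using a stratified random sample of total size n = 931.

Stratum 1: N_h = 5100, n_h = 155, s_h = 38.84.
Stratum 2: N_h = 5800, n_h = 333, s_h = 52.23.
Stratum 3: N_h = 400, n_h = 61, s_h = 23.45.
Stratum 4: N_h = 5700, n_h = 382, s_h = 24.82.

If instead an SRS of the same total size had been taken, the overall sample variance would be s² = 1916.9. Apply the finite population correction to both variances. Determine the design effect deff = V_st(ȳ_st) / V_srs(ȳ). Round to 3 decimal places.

V̂(ȳ_st) = Σ W_h² (1 − n_h/N_h) s_h²/n_h, with W_h = N_h/N and N = 17000:
  stratum 1: (5100/17000)²·(1 − 155/5100)·38.84²/155 = 0.849308
  stratum 2: (5800/17000)²·(1 − 333/5800)·52.23²/333 = 0.898825
  stratum 3: (400/17000)²·(1 − 61/400)·23.45²/61 = 0.00422978
  stratum 4: (5700/17000)²·(1 − 382/5700)·24.82²/382 = 0.169147
V_st = 1.92151
V_srs = (1 − 931/17000)·1916.9/931 = 1.94621
deff = V_st / V_srs = 1.92151/1.94621 = 0.9873

deff ≈ 0.987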